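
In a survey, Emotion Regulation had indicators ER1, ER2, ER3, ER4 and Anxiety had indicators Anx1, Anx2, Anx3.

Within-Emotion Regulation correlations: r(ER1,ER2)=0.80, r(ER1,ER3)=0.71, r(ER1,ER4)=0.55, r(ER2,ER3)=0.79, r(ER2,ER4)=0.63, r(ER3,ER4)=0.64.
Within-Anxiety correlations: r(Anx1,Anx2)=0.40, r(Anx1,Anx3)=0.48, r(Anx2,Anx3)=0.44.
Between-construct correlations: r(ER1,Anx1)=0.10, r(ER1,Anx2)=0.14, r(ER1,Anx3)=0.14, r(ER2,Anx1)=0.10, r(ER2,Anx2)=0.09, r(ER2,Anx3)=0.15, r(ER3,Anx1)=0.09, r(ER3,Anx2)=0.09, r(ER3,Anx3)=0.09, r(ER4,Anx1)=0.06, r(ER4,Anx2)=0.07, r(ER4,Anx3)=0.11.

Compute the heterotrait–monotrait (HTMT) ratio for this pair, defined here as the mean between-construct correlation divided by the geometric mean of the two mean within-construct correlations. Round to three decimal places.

0.186

Mean heterotrait r = 1.23/12 = 0.1025.
Mean within-ER = 4.12/6 = 0.6867; mean within-Anx = 1.32/3 = 0.4400.
Geometric mean = √(0.6867 × 0.4400) = 0.5497.
HTMT = 0.1025 / 0.5497 = 0.186.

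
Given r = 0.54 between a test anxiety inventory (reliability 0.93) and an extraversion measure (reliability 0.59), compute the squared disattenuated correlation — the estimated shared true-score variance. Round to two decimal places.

0.53

Disattenuated r = 0.54 / √(0.93 × 0.59) = 0.54 / 0.7407 = 0.7290.
Shared true-score variance = 0.7290² = 0.5314 ≈ 0.53.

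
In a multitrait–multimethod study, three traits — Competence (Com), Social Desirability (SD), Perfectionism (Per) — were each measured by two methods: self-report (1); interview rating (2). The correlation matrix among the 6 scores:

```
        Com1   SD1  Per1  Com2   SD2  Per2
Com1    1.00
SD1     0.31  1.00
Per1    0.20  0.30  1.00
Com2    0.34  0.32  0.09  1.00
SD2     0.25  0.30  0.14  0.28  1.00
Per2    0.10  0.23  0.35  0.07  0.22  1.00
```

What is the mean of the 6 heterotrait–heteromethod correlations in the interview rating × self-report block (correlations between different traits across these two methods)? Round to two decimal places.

HTHM values (method 2 × method 1): 0.32, 0.09, 0.25, 0.14, 0.10, 0.23; mean = 1.13/6 = 0.19.

0.19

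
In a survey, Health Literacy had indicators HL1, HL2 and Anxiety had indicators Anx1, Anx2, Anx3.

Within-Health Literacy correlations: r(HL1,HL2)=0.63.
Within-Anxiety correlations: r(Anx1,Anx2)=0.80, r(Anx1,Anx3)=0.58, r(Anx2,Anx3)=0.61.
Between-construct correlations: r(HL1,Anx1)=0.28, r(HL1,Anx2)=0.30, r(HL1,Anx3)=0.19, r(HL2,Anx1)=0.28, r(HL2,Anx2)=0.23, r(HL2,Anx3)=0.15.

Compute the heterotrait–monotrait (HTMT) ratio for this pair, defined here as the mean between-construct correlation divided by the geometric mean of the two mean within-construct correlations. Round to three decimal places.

Between-construct mean = 1.43/6 = 0.2383.
Mean within-HL = 0.63/1 = 0.6300; mean within-Anx = 1.99/3 = 0.6633.
Geometric mean = √(0.6300 × 0.6633) = 0.6464.
HTMT = 0.2383 / 0.6464 = 0.369.

0.369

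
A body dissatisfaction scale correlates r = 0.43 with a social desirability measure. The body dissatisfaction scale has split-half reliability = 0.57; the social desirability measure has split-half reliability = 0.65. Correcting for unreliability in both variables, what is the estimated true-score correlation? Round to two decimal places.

0.71

r_true = r_obs / √(r_xx · r_yy) = 0.43 / √(0.57 × 0.65) = 0.43 / √0.3705 = 0.43 / 0.6087 ≈ 0.71.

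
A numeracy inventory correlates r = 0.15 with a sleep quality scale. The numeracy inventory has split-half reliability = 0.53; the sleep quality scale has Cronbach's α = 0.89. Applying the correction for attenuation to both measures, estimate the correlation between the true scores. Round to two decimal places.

r_true = r_obs / √(r_xx · r_yy) = 0.15 / √(0.53 × 0.89) = 0.15 / √0.4717 = 0.15 / 0.6868 ≈ 0.22.

0.22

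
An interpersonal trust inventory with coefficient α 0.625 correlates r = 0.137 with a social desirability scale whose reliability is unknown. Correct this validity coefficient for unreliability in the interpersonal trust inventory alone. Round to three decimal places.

0.173

Single correction: r_c = r_obs / √r_xx = 0.137 / √0.625 = 0.137 / 0.7906 ≈ 0.173.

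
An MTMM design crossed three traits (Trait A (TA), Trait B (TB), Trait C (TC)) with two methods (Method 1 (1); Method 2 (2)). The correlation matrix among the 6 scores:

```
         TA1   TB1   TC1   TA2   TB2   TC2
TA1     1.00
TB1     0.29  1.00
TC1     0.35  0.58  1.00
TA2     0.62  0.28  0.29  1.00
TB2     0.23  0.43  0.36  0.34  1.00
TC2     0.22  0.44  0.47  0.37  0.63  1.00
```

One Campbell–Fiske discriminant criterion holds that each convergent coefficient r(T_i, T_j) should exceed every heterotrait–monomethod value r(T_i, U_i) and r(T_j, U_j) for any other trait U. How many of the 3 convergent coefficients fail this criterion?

2

Checking each validity diagonal entry against its comparison values:
TA (methods 1·2): 0.62 vs {0.29, 0.34, 0.35, 0.37} → pass.
TB (methods 1·2): 0.43 vs {0.29, 0.34, 0.58, 0.63} → fail.
TC (methods 1·2): 0.47 vs {0.35, 0.37, 0.58, 0.63} → fail.
2 of 3 fail.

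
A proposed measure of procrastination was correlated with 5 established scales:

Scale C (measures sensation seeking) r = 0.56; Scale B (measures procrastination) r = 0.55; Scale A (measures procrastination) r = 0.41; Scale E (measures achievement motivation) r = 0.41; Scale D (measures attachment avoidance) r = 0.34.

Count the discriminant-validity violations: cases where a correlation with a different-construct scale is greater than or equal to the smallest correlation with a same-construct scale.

2

Convergent (same construct = procrastination): Scale B, Scale A.
Smallest convergent = 0.41. Discriminant values: 0.56, 0.41, 0.34; count ≥ 0.41 → 2.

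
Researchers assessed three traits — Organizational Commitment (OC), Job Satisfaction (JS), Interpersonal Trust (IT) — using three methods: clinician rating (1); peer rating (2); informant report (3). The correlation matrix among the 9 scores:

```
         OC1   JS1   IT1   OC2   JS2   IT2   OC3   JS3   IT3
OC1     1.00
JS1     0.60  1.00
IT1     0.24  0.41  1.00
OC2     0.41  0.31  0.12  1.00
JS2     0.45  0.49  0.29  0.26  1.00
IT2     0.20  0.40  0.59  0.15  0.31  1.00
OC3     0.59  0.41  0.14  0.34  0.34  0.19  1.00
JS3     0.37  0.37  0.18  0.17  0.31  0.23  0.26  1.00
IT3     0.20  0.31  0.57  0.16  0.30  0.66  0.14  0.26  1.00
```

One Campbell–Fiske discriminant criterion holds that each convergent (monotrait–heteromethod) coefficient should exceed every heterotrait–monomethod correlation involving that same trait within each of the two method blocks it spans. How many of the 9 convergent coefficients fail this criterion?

Convergent coefficients and their comparison sets:
OC (methods 1·2): 0.41 vs {0.60, 0.26, 0.24, 0.15} → fail.
OC (methods 1·3): 0.59 vs {0.60, 0.26, 0.24, 0.14} → fail.
OC (methods 2·3): 0.34 vs {0.26, 0.26, 0.15, 0.14} → pass.
JS (methods 1·2): 0.49 vs {0.60, 0.26, 0.41, 0.31} → fail.
JS (methods 1·3): 0.37 vs {0.60, 0.26, 0.41, 0.26} → fail.
JS (methods 2·3): 0.31 vs {0.26, 0.26, 0.31, 0.26} → fail.
IT (methods 1·2): 0.59 vs {0.24, 0.15, 0.41, 0.31} → pass.
IT (methods 1·3): 0.57 vs {0.24, 0.14, 0.41, 0.26} → pass.
IT (methods 2·3): 0.66 vs {0.15, 0.14, 0.31, 0.26} → pass.
5 of 9 fail.

5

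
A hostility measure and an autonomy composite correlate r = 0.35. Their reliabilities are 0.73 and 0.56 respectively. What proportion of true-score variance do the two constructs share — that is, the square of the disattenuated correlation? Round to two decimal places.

0.30

Disattenuated r = 0.35 / √(0.73 × 0.56) = 0.35 / 0.6394 = 0.5474.
Shared true-score variance = 0.5474² = 0.2996 ≈ 0.30.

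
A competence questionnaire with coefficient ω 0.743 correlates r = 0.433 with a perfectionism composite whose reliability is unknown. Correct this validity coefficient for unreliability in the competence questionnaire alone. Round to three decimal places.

0.502

Single correction: r_c = r_obs / √r_xx = 0.433 / √0.743 = 0.433 / 0.8620 ≈ 0.502.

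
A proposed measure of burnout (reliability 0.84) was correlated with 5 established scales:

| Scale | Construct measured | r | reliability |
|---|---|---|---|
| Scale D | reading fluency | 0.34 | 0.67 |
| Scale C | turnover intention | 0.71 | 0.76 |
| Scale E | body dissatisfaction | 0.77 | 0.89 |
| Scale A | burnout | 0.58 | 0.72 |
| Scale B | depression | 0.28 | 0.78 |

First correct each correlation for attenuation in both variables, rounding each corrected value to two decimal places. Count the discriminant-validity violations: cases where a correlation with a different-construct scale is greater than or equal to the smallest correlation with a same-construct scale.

2

Disattenuated r (r / √(r_scale · r_new)):
  Scale D (disc): 0.34 / √(0.67·0.84) = 0.45
  Scale C (disc): 0.71 / √(0.76·0.84) = 0.89
  Scale E (disc): 0.77 / √(0.89·0.84) = 0.89
  Scale A (conv): 0.58 / √(0.72·0.84) = 0.75
  Scale B (disc): 0.28 / √(0.78·0.84) = 0.35
Smallest convergent = 0.75. Discriminant values: 0.45, 0.89, 0.89, 0.35; count ≥ 0.75 → 2.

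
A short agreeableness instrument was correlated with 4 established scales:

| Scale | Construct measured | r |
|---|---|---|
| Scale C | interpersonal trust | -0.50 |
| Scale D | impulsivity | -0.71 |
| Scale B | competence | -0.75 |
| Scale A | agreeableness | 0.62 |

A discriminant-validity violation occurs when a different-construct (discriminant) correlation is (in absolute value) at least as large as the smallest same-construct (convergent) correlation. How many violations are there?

Convergent (same construct = agreeableness): Scale A.
Smallest convergent = 0.62. Discriminant |r|: 0.50, 0.71, 0.75; count ≥ 0.62 → 2.

2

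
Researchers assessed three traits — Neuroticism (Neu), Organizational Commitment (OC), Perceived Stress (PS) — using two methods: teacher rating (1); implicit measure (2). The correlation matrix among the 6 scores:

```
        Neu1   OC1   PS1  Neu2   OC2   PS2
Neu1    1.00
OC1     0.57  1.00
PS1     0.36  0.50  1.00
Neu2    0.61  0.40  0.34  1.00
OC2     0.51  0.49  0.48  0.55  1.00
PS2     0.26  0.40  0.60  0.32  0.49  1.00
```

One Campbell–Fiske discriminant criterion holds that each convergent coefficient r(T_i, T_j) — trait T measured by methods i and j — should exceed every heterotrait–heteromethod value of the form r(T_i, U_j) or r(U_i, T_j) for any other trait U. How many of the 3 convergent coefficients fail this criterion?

Convergent coefficients and their comparison sets:
Neu (methods 1·2): 0.61 vs {0.51, 0.40, 0.26, 0.34} → pass.
OC (methods 1·2): 0.49 vs {0.40, 0.51, 0.40, 0.48} → fail.
PS (methods 1·2): 0.60 vs {0.34, 0.26, 0.48, 0.40} → pass.
1 of 3 fail.

1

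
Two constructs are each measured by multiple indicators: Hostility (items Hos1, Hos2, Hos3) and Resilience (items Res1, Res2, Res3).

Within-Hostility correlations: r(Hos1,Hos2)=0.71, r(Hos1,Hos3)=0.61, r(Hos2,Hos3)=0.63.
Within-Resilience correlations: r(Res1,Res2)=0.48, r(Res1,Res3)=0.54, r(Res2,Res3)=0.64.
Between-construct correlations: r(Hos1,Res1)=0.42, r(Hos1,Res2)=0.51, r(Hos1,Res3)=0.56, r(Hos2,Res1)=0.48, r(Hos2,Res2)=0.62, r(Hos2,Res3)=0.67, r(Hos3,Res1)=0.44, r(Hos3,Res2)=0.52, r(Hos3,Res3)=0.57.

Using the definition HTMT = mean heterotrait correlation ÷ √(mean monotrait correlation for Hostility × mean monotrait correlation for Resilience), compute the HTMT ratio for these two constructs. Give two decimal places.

0.89

Between-construct mean = 4.79/9 = 0.5322.
Mean within-Hos = 1.95/3 = 0.6500; mean within-Res = 1.66/3 = 0.5533.
Geometric mean = √(0.6500 × 0.5533) = 0.5997.
HTMT = 0.5322 / 0.5997 = 0.89.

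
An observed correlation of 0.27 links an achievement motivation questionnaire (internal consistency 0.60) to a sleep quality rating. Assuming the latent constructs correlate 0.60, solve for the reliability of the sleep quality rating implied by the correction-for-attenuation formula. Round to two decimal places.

0.34

r_true = r_obs / √(r_xx · r_yy) ⇒ 0.60 = 0.27 / √(0.60 · r_yy).
√(0.60 · r_yy) = 0.27 / 0.60 = 0.4500; 0.60 · r_yy = 0.2025; r_yy = 0.2025 / 0.60 ≈ 0.34.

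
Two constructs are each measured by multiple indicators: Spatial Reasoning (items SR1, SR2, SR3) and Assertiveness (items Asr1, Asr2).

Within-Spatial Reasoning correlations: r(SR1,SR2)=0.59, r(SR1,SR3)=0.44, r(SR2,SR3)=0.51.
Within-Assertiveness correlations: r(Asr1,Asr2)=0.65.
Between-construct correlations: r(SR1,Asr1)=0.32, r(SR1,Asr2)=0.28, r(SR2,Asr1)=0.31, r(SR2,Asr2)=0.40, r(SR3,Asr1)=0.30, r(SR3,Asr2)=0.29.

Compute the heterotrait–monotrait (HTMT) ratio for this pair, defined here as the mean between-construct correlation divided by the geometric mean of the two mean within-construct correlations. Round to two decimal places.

Mean between = 1.90/6 = 0.3167.
Mean within-SR = 1.54/3 = 0.5133; mean within-Asr = 0.65/1 = 0.6500.
Geometric mean = √(0.5133 × 0.6500) = 0.5776.
HTMT = 0.3167 / 0.5776 = 0.55.

0.55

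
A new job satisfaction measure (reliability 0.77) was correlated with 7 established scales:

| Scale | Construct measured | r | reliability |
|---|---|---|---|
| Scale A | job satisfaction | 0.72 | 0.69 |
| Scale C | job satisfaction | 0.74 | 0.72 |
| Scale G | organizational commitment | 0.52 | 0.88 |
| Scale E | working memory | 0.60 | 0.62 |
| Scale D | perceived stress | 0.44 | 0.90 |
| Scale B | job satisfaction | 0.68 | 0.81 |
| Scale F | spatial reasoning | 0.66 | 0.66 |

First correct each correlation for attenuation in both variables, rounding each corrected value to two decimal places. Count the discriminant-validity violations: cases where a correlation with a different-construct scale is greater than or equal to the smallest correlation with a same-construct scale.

Disattenuated r (r / √(r_scale · r_new)):
  Scale A (conv): 0.72 / √(0.69·0.77) = 0.99
  Scale C (conv): 0.74 / √(0.72·0.77) = 0.99
  Scale G (disc): 0.52 / √(0.88·0.77) = 0.63
  Scale E (disc): 0.60 / √(0.62·0.77) = 0.87
  Scale D (disc): 0.44 / √(0.90·0.77) = 0.53
  Scale B (conv): 0.68 / √(0.81·0.77) = 0.86
  Scale F (disc): 0.66 / √(0.66·0.77) = 0.93
Smallest convergent = 0.86. Discriminant values: 0.63, 0.87, 0.53, 0.93; count ≥ 0.86 → 2.

2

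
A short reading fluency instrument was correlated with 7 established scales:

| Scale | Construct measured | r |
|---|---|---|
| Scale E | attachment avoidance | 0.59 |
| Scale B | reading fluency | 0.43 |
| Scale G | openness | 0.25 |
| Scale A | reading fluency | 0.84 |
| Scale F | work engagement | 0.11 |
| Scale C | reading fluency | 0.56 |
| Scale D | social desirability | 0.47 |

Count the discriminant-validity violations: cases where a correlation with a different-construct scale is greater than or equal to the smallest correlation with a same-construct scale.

2

Convergent (same construct = reading fluency): Scale B, Scale A, Scale C.
Smallest convergent = 0.43. Discriminant values: 0.59, 0.25, 0.11, 0.47; count ≥ 0.43 → 2.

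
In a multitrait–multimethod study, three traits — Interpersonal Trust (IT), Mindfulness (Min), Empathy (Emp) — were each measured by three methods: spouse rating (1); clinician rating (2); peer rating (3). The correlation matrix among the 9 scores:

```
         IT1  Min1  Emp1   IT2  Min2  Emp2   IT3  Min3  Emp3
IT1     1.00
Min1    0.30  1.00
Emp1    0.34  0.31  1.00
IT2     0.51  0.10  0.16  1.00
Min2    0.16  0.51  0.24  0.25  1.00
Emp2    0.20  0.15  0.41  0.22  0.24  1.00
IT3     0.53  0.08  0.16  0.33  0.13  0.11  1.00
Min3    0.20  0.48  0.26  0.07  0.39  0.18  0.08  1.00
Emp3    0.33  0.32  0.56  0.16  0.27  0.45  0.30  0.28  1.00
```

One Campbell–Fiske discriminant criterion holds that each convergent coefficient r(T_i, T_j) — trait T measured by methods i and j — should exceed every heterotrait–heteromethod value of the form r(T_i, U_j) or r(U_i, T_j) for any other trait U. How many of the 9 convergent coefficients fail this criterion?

0

Checking each validity diagonal entry against its comparison values:
IT (methods 1·2): 0.51 vs {0.16, 0.10, 0.20, 0.16} → pass.
IT (methods 1·3): 0.53 vs {0.20, 0.08, 0.33, 0.16} → pass.
IT (methods 2·3): 0.33 vs {0.07, 0.13, 0.16, 0.11} → pass.
Min (methods 1·2): 0.51 vs {0.10, 0.16, 0.15, 0.24} → pass.
Min (methods 1·3): 0.48 vs {0.08, 0.20, 0.32, 0.26} → pass.
Min (methods 2·3): 0.39 vs {0.13, 0.07, 0.27, 0.18} → pass.
Emp (methods 1·2): 0.41 vs {0.16, 0.20, 0.24, 0.15} → pass.
Emp (methods 1·3): 0.56 vs {0.16, 0.33, 0.26, 0.32} → pass.
Emp (methods 2·3): 0.45 vs {0.11, 0.16, 0.18, 0.27} → pass.
0 of 9 fail.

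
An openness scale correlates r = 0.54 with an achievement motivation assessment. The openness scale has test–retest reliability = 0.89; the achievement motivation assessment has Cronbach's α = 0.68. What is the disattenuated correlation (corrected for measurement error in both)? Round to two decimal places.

0.69

r_true = r_obs / √(r_xx · r_yy) = 0.54 / √(0.89 × 0.68) = 0.54 / √0.6052 = 0.54 / 0.7779 ≈ 0.69.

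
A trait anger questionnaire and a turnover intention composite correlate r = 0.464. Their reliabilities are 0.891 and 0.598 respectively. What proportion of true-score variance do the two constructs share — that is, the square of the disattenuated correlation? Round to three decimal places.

0.404

Disattenuated r = 0.464 / √(0.891 × 0.598) = 0.464 / 0.7299 = 0.6357.
Shared true-score variance = 0.6357² = 0.4041 ≈ 0.404.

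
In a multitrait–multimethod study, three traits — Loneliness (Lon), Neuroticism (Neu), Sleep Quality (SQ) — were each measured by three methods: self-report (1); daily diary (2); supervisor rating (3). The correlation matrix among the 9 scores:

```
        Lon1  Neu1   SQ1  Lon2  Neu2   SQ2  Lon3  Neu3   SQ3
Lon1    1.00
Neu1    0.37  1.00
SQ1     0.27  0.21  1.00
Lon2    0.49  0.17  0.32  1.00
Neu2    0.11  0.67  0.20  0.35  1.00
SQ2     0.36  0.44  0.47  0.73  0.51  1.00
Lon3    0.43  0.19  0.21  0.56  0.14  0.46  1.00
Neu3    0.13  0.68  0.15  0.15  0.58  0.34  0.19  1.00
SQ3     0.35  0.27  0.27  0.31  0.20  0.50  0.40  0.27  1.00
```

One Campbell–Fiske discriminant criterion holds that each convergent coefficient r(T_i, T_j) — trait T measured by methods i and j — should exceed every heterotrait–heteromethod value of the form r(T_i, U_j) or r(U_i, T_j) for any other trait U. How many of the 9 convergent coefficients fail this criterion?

1

Each convergent coefficient versus the relevant comparison correlations:
Lon (methods 1·2): 0.49 vs {0.11, 0.17, 0.36, 0.32} → pass.
Lon (methods 1·3): 0.43 vs {0.13, 0.19, 0.35, 0.21} → pass.
Lon (methods 2·3): 0.56 vs {0.15, 0.14, 0.31, 0.46} → pass.
Neu (methods 1·2): 0.67 vs {0.17, 0.11, 0.44, 0.20} → pass.
Neu (methods 1·3): 0.68 vs {0.19, 0.13, 0.27, 0.15} → pass.
Neu (methods 2·3): 0.58 vs {0.14, 0.15, 0.20, 0.34} → pass.
SQ (methods 1·2): 0.47 vs {0.32, 0.36, 0.20, 0.44} → pass.
SQ (methods 1·3): 0.27 vs {0.21, 0.35, 0.15, 0.27} → fail.
SQ (methods 2·3): 0.50 vs {0.46, 0.31, 0.34, 0.20} → pass.
1 of 9 fail.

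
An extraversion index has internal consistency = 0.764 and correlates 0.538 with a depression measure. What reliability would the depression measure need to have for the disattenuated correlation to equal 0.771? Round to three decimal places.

r_true = r_obs / √(r_xx · r_yy) ⇒ 0.771 = 0.538 / √(0.764 · r_yy).
√(0.764 · r_yy) = 0.538 / 0.771 = 0.6978; 0.764 · r_yy = 0.4869; r_yy = 0.4869 / 0.764 ≈ 0.637.

0.637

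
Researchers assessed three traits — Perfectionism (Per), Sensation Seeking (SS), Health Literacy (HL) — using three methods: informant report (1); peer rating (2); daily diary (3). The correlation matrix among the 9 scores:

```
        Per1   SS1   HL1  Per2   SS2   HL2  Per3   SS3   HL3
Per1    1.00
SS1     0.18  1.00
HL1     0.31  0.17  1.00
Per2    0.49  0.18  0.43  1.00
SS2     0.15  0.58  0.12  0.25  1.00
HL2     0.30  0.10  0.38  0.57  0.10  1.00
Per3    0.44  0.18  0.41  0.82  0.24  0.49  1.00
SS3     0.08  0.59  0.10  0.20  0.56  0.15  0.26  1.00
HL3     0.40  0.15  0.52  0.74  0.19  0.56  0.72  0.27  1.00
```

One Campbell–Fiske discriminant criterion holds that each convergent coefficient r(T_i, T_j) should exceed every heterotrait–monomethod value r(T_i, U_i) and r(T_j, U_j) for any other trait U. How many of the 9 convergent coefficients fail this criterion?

Each convergent coefficient versus the relevant comparison correlations:
Per (methods 1·2): 0.49 vs {0.18, 0.25, 0.31, 0.57} → fail.
Per (methods 1·3): 0.44 vs {0.18, 0.26, 0.31, 0.72} → fail.
Per (methods 2·3): 0.82 vs {0.25, 0.26, 0.57, 0.72} → pass.
SS (methods 1·2): 0.58 vs {0.18, 0.25, 0.17, 0.10} → pass.
SS (methods 1·3): 0.59 vs {0.18, 0.26, 0.17, 0.27} → pass.
SS (methods 2·3): 0.56 vs {0.25, 0.26, 0.10, 0.27} → pass.
HL (methods 1·2): 0.38 vs {0.31, 0.57, 0.17, 0.10} → fail.
HL (methods 1·3): 0.52 vs {0.31, 0.72, 0.17, 0.27} → fail.
HL (methods 2·3): 0.56 vs {0.57, 0.72, 0.10, 0.27} → fail.
5 of 9 fail.

5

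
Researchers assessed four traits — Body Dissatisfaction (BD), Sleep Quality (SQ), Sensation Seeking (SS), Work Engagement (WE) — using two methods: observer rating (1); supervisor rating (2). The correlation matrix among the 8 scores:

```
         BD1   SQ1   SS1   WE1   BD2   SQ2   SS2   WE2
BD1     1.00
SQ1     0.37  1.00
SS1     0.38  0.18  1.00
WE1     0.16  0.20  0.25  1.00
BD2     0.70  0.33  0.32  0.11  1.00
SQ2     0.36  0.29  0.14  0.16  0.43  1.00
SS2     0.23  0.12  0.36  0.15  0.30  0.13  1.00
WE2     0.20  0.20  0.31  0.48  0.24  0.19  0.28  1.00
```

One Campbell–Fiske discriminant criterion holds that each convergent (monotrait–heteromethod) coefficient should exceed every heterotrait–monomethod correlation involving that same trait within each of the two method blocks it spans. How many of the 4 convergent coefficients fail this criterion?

Checking each validity diagonal entry against its comparison values:
BD (methods 1·2): 0.70 vs {0.37, 0.43, 0.38, 0.30, 0.16, 0.24} → pass.
SQ (methods 1·2): 0.29 vs {0.37, 0.43, 0.18, 0.13, 0.20, 0.19} → fail.
SS (methods 1·2): 0.36 vs {0.38, 0.30, 0.18, 0.13, 0.25, 0.28} → fail.
WE (methods 1·2): 0.48 vs {0.16, 0.24, 0.20, 0.19, 0.25, 0.28} → pass.
2 of 4 fail.

2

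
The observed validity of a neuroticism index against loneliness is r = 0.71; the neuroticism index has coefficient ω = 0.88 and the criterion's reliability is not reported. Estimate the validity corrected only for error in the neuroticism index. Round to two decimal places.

Single correction: r_c = r_obs / √r_xx = 0.71 / √0.88 = 0.71 / 0.9381 ≈ 0.76.

0.76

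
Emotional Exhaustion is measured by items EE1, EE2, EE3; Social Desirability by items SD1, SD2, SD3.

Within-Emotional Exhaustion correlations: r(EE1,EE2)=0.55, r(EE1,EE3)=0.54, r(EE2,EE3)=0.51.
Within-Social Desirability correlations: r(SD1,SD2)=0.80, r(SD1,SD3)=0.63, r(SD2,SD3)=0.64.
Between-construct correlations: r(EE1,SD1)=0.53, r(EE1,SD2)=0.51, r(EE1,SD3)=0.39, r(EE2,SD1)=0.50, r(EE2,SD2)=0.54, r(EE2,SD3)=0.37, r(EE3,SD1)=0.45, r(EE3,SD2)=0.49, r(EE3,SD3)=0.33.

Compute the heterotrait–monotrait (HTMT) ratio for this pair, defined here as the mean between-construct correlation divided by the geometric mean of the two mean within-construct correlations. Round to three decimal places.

0.753

Mean between = 4.11/9 = 0.4567.
Mean within-EE = 1.60/3 = 0.5333; mean within-SD = 2.07/3 = 0.6900.
Geometric mean = √(0.5333 × 0.6900) = 0.6066.
HTMT = 0.4567 / 0.6066 = 0.753.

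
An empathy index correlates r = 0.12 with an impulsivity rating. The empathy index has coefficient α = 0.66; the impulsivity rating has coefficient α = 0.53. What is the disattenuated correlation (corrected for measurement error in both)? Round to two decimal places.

r_true = r_obs / √(r_xx · r_yy) = 0.12 / √(0.66 × 0.53) = 0.12 / √0.3498 = 0.12 / 0.5914 ≈ 0.20.

0.20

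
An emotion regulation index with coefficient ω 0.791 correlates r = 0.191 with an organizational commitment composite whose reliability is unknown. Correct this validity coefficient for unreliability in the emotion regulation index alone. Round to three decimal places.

0.215

Single correction: r_c = r_obs / √r_xx = 0.191 / √0.791 = 0.191 / 0.8894 ≈ 0.215.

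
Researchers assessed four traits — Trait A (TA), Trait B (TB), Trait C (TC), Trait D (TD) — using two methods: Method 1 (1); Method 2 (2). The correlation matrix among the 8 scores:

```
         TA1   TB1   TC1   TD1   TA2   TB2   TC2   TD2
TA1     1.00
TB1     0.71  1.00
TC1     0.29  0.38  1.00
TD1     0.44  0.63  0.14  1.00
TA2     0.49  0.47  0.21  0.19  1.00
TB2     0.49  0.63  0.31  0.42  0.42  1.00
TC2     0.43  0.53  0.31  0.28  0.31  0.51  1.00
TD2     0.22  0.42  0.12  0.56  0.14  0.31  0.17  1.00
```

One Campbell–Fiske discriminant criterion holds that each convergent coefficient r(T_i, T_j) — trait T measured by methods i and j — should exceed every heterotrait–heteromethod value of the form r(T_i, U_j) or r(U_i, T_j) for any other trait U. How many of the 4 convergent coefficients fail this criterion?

Convergent coefficients and their comparison sets:
TA (methods 1·2): 0.49 vs {0.49, 0.47, 0.43, 0.21, 0.22, 0.19} → fail.
TB (methods 1·2): 0.63 vs {0.47, 0.49, 0.53, 0.31, 0.42, 0.42} → pass.
TC (methods 1·2): 0.31 vs {0.21, 0.43, 0.31, 0.53, 0.12, 0.28} → fail.
TD (methods 1·2): 0.56 vs {0.19, 0.22, 0.42, 0.42, 0.28, 0.12} → pass.
2 of 4 fail.

2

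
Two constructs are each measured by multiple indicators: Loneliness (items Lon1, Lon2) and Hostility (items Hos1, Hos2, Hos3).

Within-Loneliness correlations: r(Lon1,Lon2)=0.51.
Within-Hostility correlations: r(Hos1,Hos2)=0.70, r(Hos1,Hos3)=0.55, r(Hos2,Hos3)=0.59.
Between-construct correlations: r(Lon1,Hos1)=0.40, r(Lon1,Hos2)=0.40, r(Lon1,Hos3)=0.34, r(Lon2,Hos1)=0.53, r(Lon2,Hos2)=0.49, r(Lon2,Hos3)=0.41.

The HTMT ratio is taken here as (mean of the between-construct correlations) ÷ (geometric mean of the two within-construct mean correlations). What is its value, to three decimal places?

Between-construct mean = 2.57/6 = 0.4283.
Mean within-Lon = 0.51/1 = 0.5100; mean within-Hos = 1.84/3 = 0.6133.
Geometric mean = √(0.5100 × 0.6133) = 0.5593.
HTMT = 0.4283 / 0.5593 = 0.766.

0.766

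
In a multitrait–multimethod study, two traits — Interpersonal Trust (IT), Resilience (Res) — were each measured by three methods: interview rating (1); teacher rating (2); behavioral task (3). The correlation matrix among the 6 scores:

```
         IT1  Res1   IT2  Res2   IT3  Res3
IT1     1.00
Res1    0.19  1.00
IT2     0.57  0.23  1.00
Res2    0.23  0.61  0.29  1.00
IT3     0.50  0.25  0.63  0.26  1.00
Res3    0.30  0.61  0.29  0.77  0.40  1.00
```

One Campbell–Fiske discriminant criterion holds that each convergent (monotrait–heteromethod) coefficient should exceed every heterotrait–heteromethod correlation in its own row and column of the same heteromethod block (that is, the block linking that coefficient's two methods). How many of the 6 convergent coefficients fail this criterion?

0

Checking each validity diagonal entry against its comparison values:
IT (methods 1·2): 0.57 vs {0.23, 0.23} → pass.
IT (methods 1·3): 0.50 vs {0.30, 0.25} → pass.
IT (methods 2·3): 0.63 vs {0.29, 0.26} → pass.
Res (methods 1·2): 0.61 vs {0.23, 0.23} → pass.
Res (methods 1·3): 0.61 vs {0.25, 0.30} → pass.
Res (methods 2·3): 0.77 vs {0.26, 0.29} → pass.
0 of 6 fail.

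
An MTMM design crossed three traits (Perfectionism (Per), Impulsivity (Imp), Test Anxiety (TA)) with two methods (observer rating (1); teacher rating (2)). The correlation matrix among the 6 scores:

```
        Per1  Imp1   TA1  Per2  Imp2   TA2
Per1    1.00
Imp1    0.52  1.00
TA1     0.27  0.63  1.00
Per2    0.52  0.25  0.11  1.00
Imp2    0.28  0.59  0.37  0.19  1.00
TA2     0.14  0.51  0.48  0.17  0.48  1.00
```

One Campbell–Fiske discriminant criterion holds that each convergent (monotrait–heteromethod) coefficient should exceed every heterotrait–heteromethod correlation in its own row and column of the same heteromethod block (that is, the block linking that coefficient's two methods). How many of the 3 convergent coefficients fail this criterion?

Checking each validity diagonal entry against its comparison values:
Per (methods 1·2): 0.52 vs {0.28, 0.25, 0.14, 0.11} → pass.
Imp (methods 1·2): 0.59 vs {0.25, 0.28, 0.51, 0.37} → pass.
TA (methods 1·2): 0.48 vs {0.11, 0.14, 0.37, 0.51} → fail.
1 of 3 fail.

1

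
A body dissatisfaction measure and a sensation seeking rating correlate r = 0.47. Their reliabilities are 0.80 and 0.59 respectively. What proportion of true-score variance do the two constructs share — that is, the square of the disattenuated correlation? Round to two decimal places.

Disattenuated r = 0.47 / √(0.80 × 0.59) = 0.47 / 0.6870 = 0.6841.
Shared true-score variance = 0.6841² = 0.4680 ≈ 0.47.

0.47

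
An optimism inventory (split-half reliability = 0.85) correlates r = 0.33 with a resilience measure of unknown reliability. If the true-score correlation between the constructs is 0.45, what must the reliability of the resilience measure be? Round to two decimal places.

0.63

r_true = r_obs / √(r_xx · r_yy) ⇒ 0.45 = 0.33 / √(0.85 · r_yy).
√(0.85 · r_yy) = 0.33 / 0.45 = 0.7333; 0.85 · r_yy = 0.5377; r_yy = 0.5377 / 0.85 ≈ 0.63.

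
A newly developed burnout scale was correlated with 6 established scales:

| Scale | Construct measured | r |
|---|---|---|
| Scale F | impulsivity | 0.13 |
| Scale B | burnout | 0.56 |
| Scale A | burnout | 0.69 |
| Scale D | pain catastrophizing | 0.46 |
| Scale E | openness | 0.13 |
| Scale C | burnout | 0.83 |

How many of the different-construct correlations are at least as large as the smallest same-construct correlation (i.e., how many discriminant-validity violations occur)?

Convergent (same construct = burnout): Scale B, Scale A, Scale C.
Smallest convergent = 0.56. Discriminant values: 0.13, 0.46, 0.13; count ≥ 0.56 → 0.

0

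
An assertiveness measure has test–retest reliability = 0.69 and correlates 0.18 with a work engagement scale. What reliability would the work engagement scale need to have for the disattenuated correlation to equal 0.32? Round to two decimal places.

r_true = r_obs / √(r_xx · r_yy) ⇒ 0.32 = 0.18 / √(0.69 · r_yy).
√(0.69 · r_yy) = 0.18 / 0.32 = 0.5625; 0.69 · r_yy = 0.3164; r_yy = 0.3164 / 0.69 ≈ 0.46.

0.46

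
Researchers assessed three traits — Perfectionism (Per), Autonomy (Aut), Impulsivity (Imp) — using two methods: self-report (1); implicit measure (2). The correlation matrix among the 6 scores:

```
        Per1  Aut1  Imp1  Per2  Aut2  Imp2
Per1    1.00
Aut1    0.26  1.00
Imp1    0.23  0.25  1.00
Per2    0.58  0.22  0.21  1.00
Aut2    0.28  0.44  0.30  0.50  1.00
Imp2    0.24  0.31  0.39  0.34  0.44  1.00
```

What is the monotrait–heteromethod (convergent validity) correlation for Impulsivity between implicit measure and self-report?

Same trait (Imp), different methods: r(Imp2, Imp1) = 0.39.

0.39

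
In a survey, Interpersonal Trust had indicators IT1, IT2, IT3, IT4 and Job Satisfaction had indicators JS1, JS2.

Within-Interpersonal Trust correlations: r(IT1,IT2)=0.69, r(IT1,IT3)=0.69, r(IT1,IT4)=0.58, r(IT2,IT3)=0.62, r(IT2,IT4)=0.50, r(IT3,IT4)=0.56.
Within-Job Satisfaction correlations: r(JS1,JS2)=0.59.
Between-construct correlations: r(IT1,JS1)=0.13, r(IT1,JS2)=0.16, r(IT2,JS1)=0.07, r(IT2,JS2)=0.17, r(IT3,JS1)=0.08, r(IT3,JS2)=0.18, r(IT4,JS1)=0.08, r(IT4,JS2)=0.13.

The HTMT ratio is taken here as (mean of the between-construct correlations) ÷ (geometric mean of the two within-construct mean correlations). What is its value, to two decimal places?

0.21

Mean between = 1.00/8 = 0.1250.
Mean within-IT = 3.64/6 = 0.6067; mean within-JS = 0.59/1 = 0.5900.
Geometric mean = √(0.6067 × 0.5900) = 0.5983.
HTMT = 0.1250 / 0.5983 = 0.21.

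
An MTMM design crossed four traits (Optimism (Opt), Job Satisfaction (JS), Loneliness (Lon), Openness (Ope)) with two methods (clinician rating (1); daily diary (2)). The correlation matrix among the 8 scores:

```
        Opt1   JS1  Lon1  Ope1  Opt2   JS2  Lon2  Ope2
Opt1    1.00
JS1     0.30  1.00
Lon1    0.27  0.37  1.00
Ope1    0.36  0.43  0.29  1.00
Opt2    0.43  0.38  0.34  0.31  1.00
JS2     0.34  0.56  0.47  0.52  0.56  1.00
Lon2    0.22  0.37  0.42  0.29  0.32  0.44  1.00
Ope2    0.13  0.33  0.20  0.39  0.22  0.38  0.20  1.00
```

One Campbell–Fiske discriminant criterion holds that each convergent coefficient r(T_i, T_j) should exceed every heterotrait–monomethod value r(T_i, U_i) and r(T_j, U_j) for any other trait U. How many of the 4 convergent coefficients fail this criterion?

Each convergent coefficient versus the relevant comparison correlations:
Opt (methods 1·2): 0.43 vs {0.30, 0.56, 0.27, 0.32, 0.36, 0.22} → fail.
JS (methods 1·2): 0.56 vs {0.30, 0.56, 0.37, 0.44, 0.43, 0.38} → fail.
Lon (methods 1·2): 0.42 vs {0.27, 0.32, 0.37, 0.44, 0.29, 0.20} → fail.
Ope (methods 1·2): 0.39 vs {0.36, 0.22, 0.43, 0.38, 0.29, 0.20} → fail.
4 of 4 fail.

4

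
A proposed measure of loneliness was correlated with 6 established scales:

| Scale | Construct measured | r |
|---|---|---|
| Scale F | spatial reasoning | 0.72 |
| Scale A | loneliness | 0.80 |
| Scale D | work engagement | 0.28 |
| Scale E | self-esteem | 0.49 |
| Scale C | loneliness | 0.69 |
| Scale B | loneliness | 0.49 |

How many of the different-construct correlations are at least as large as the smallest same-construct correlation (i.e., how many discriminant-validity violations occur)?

2

Convergent (same construct = loneliness): Scale A, Scale C, Scale B.
Smallest convergent = 0.49. Discriminant values: 0.72, 0.28, 0.49; count ≥ 0.49 → 2.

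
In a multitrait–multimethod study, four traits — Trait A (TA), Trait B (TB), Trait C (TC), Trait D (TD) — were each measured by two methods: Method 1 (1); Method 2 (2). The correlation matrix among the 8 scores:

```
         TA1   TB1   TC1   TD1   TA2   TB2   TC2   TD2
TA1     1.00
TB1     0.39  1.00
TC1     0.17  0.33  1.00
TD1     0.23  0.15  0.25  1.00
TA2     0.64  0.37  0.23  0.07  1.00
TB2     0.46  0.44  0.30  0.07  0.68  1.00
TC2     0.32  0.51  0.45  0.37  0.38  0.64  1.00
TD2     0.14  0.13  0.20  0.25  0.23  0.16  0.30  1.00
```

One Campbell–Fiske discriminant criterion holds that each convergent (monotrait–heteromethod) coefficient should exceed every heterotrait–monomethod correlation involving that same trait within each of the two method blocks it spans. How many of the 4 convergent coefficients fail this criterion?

4

Convergent coefficients and their comparison sets:
TA (methods 1·2): 0.64 vs {0.39, 0.68, 0.17, 0.38, 0.23, 0.23} → fail.
TB (methods 1·2): 0.44 vs {0.39, 0.68, 0.33, 0.64, 0.15, 0.16} → fail.
TC (methods 1·2): 0.45 vs {0.17, 0.38, 0.33, 0.64, 0.25, 0.30} → fail.
TD (methods 1·2): 0.25 vs {0.23, 0.23, 0.15, 0.16, 0.25, 0.30} → fail.
4 of 4 fail.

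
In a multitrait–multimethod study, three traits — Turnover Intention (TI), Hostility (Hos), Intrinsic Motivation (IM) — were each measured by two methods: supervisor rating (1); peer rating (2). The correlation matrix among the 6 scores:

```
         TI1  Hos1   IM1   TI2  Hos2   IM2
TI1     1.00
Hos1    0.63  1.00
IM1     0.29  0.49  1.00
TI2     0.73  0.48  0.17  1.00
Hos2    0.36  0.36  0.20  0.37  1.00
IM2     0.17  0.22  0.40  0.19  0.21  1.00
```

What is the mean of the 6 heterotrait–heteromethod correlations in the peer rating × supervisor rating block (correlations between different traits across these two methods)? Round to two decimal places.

0.27

HTHM values (method 2 × method 1): 0.48, 0.17, 0.36, 0.20, 0.17, 0.22; mean = 1.60/6 = 0.27.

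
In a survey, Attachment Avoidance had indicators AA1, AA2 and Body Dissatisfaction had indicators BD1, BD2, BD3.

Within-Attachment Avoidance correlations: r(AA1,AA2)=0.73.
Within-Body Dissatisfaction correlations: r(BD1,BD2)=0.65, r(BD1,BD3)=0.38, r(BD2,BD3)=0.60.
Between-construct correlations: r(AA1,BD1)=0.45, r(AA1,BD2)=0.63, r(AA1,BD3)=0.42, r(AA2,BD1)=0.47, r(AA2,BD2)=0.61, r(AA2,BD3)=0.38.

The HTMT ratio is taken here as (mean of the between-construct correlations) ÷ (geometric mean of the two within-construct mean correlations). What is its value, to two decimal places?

0.78

Mean heterotrait r = 2.96/6 = 0.4933.
Mean within-AA = 0.73/1 = 0.7300; mean within-BD = 1.63/3 = 0.5433.
Geometric mean = √(0.7300 × 0.5433) = 0.6298.
HTMT = 0.4933 / 0.6298 = 0.78.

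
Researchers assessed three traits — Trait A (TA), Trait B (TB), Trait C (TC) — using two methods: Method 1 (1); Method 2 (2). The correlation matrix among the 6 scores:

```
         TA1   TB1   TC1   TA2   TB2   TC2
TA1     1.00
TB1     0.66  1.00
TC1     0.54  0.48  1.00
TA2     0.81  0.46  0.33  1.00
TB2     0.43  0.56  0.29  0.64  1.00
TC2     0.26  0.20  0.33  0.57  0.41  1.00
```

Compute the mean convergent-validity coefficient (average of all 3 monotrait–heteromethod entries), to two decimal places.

0.57

Convergent values: 0.81, 0.56, 0.33; mean = 1.70/3 = 0.57.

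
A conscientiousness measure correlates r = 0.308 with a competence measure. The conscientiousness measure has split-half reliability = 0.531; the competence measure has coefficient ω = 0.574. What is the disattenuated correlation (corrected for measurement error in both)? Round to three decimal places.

r_true = r_obs / √(r_xx · r_yy) = 0.308 / √(0.531 × 0.574) = 0.308 / √0.304794 = 0.308 / 0.5521 ≈ 0.558.

0.558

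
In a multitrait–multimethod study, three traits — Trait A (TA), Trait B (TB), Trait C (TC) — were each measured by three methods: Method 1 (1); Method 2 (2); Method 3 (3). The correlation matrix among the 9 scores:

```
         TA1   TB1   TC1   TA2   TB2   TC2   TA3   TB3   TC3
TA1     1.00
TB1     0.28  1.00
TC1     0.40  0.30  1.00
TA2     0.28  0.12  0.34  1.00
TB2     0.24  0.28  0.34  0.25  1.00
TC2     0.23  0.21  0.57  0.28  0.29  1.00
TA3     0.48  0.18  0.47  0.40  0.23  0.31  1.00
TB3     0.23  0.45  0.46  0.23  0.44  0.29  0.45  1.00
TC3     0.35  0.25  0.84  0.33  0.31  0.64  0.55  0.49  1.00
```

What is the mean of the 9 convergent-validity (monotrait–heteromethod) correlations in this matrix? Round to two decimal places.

0.49

Convergent values: 0.28, 0.48, 0.40, 0.28, 0.45, 0.44, 0.57, 0.84, 0.64; mean = 4.38/9 = 0.49.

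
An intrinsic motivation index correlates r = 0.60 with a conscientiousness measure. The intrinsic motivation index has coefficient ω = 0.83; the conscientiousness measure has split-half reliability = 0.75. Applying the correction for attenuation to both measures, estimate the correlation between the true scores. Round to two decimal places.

0.76

r_true = r_obs / √(r_xx · r_yy) = 0.60 / √(0.83 × 0.75) = 0.60 / √0.6225 = 0.60 / 0.7890 ≈ 0.76.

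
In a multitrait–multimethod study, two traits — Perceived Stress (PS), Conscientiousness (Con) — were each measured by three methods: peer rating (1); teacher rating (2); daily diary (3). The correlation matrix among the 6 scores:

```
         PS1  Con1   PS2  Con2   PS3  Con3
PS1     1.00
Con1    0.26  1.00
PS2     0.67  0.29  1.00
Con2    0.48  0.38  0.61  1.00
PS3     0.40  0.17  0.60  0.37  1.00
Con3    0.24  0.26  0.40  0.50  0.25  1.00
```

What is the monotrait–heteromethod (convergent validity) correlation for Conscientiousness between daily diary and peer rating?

0.26

Same trait (Con), different methods: r(Con3, Con1) = 0.26.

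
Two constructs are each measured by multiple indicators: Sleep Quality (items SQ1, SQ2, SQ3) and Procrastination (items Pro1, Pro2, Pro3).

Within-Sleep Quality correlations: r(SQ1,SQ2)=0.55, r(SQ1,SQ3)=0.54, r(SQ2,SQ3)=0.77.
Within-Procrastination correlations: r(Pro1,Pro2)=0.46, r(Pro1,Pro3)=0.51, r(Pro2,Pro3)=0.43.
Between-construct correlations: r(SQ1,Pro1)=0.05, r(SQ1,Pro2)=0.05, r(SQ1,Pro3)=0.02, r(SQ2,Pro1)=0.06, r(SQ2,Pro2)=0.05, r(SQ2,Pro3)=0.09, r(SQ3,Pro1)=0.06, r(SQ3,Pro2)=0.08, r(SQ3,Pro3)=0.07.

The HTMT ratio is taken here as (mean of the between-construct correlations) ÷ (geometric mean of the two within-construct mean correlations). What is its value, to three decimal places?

Mean between = 0.53/9 = 0.0589.
Mean within-SQ = 1.86/3 = 0.6200; mean within-Pro = 1.40/3 = 0.4667.
Geometric mean = √(0.6200 × 0.4667) = 0.5379.
HTMT = 0.0589 / 0.5379 = 0.109.

0.109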